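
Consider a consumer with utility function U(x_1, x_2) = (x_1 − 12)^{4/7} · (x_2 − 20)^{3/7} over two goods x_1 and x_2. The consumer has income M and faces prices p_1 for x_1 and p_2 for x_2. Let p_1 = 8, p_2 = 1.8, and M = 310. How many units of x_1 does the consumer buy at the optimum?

x_1* = 24.7143

This is Cobb-Douglas in (x_1−12, x_2−20): tangency gives 4/7·p_2·(x_2−20) = 3/7·p_1·(x_1−12).
Substituting into the budget: x_1* = 12 + 4/7·(M − 12·p_1 − 20·p_2)/p_1, and x_2* = 20 + 3/7·(…)/p_2.
Discretionary income = 310 − 12·8 − 20·1.8 = 178; x_1* = 12 + 4/7·178/8 = 24.7143.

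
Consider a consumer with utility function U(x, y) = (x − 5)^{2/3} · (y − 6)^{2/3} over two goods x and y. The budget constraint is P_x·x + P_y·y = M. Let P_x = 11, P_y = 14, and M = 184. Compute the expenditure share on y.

share on y = 0.5788

Discretionary income = 184 − 5·11 − 6·14 = 45; x* = 5 + 0.5·45/11 = 7.0455; y* = 6 + 0.5·45/14 = 7.6071.
Expenditure on y: 14·7.6071 = 106.5; share = 0.5788.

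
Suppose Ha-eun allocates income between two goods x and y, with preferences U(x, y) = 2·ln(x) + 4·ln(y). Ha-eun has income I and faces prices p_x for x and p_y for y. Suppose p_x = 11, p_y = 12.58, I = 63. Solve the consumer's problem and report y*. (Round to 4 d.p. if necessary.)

y* = 3.3386

Demand: x*(p_x,p_y,I) = 1/3·I/p_x and y* = 2/3·I/p_y.
At p_x=11, p_y=12.58, I=63: y* = 2/3·63/12.58 = 3.3386.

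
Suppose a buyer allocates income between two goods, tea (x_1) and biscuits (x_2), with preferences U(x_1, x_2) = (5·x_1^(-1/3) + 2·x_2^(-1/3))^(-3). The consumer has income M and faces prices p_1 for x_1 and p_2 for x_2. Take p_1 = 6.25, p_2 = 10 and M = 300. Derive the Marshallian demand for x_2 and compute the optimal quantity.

MRS = MU_x_1/MU_x_2 = (5/2)·(x_2/x_1)^(4/3). Set equal to p_1/p_2.
Hence x_2/x_1 = ((2/5)·p_1/p_2)^(1/(4/3)), i.e. raised to the 0.75 power.
Substitute x_2 = (x_2/x_1)·x_1 into the budget: x_1* = M/(p_1 + p_2·(x_2/x_1)).
Numerically x_2/x_1 = 0.353553, so x_1* = 300/(6.25 + 10·0.353553) = 30.6575 and x_2* = 0.353553·30.6575 = 10.8391.

x_2* = 10.8391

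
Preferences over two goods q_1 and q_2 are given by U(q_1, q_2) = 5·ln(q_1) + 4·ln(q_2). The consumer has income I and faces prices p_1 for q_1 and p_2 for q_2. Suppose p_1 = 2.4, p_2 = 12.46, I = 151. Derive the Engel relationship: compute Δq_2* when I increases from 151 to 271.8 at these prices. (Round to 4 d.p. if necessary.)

Δq_2* = 4.3089

MU_q_1/MU_q_2 = (5·q_2)/(4·q_1); tangency sets this equal to p_1/p_2.
Rearranging, p_2·q_2 = (4/5)·p_1·q_1. Substituting into the budget gives p_1·q_1·(1 + (4/5)) = I.
Demand: q_1*(p_1,p_2,I) = 5/9·I/p_1 and q_2* = 4/9·I/p_2.
At p_1=2.4, p_2=12.46, I=151: q_2* = 4/9·151/12.46 = 5.3861.
At I' = 271.8: q_2* = 9.695. Change: 9.695 − 5.3861 = 4.3089.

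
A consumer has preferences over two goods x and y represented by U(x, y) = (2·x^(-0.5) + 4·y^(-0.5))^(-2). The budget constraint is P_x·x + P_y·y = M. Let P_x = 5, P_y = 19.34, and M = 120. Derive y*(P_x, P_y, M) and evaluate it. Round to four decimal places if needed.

y* = 4.4278

With the ratio pinned down, the budget gives x* = M/(P_x + P_y·(y/x)) and y* = (y/x)·x*.
Numerically y/x = 0.644212, so x* = 120/(5 + 19.34·0.644212) = 6.8732 and y* = 0.644212·6.8732 = 4.4278.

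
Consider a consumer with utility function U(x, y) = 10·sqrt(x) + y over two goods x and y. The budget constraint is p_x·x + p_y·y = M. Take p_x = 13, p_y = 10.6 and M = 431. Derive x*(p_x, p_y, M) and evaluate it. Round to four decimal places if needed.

Utility is quasi-linear in y; the FOC for x is 5/√x = p_x/p_y.
Solve: √x = 5·p_y/p_x, so x*(p_x,p_y) = (5·p_y/p_x)², and y* = (M − p_x·x*)/p_y.
Plugging in: x* = (5·10.6/13)² = 16.6213.

x* = 16.6213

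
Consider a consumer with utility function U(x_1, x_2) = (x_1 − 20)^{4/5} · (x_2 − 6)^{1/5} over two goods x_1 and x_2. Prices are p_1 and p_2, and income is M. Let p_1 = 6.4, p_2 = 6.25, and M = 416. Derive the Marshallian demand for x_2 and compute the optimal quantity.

Let x_1' = x_1−20, x_2' = x_2−6. MRS = 4·x_2'/x_1' = p_1/p_2.
After buying the subsistence bundle (20, 6), a share 0.8 of the remaining income goes to x_1: x_1* = 20 + 0.8·(M − 20p_1 − 6p_2)/p_1.
Discretionary income = 416 − 20·6.4 − 6·6.25 = 250.5; x_2* = 6 + 0.2·250.5/6.25 = 14.016.

x_2* = 14.016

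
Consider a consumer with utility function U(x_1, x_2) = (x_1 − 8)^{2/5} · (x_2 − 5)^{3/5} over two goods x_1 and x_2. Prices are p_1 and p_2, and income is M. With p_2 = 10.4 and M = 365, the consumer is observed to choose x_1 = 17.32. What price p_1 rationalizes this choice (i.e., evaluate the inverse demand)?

Let x_1' = x_1−8, x_2' = x_2−5. MRS = (2/3)·x_2'/x_1' = p_1/p_2.
After buying the subsistence bundle (8, 5), a share 0.4 of the remaining income goes to x_1: x_1* = 8 + 0.4·(M − 8p_1 − 5p_2)/p_1.
Set x_1* = 17.32 in the demand function and solve for p_1: p_1 = 10.

p_1 = 10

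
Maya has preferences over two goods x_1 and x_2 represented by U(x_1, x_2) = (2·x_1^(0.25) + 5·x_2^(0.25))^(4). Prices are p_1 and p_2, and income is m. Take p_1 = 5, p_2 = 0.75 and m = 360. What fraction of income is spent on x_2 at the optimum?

share on x_2 = 0.8646

MU_x_1 ∝ 2·x_1^(-0.75), MU_x_2 ∝ 5·x_2^(-0.75), so MRS = (2/5)·(x_2/x_1)^(0.75) = p_1/p_2.
Solve for the ratio: x_2/x_1 = [(5/2)·p_1/p_2]^(4/3).
With the ratio pinned down, the budget gives x_1* = m/(p_1 + p_2·(x_2/x_1)) and x_2* = (x_2/x_1)·x_1*.
Numerically x_2/x_1 = 42.572746, so x_1* = 360/(5 + 0.75·42.572746) = 9.7483 and x_2* = 42.572746·9.7483 = 415.0114.
Expenditure on x_2: 0.75·415.0114 = 311.2586; share = 0.8646.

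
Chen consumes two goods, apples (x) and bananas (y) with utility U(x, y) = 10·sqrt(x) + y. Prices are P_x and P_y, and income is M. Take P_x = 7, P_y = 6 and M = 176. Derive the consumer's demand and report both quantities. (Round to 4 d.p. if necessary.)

MU_x = 5/√x, MU_y = 1. Tangency: 5/√x = P_x/P_y.
Thus x* = (5·P_y/P_x)² — independent of M — with the rest of income spent on y.
Plugging in: x* = (5·6/7)² = 18.3673, y* = 7.9048.

x* = 18.3673, y* = 7.9048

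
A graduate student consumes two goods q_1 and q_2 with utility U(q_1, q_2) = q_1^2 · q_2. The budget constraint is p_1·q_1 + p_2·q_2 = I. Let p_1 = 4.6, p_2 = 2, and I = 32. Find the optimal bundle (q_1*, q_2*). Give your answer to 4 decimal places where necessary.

Tangency: MRS = 2·q_2/q_1 = p_1/p_2.
Rearranging, p_2·q_2 = (1/2)·p_1·q_1. Substituting into the budget gives p_1·q_1·(1 + (1/2)) = I.
Demand: q_1*(p_1,p_2,I) = 2/3·I/p_1 and q_2* = 1/3·I/p_2.
At p_1=4.6, p_2=2, I=32: q_1* = 2/3·32/4.6 = 4.6377, q_2* = 5.3333.

q_1* = 4.6377, q_2* = 5.3333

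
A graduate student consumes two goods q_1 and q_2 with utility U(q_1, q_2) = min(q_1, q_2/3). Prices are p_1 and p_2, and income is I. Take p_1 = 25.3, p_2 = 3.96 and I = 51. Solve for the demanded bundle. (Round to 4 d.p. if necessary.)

Leontief preferences: the optimum is at the kink where q_1/1 = q_2/3, i.e. q_2 = 3·q_1.
Budget: p_1·q_1 + p_2·3·q_1 = I, so (p_1 + 3·p_2)·q_1 = I.
Demand: q_1*(p_1,p_2,I) = I/(p_1 + 3·p_2), q_2* = 3·I/(p_1 + 3·p_2).
Here 25.3 + 3·3.96 = 37.18, giving q_1* = 1.3717 and q_2* = 4.1151.

q_1* = 1.3717, q_2* = 4.1151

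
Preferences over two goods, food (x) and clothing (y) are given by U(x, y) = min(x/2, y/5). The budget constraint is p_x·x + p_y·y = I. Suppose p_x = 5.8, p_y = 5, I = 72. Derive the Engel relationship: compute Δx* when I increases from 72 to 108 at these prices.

Δx* = 1.9672

Leontief preferences: the optimum is at the kink where x/2 = y/5, i.e. y = (5/2)·x.
Budget: p_x·x + p_y·(5/2)·x = I, so (2·p_x + 5·p_y)·x = 2·I.
Demand: x*(p_x,p_y,I) = 2·I/(2·p_x + 5·p_y), y* = 5·I/(2·p_x + 5·p_y).
Here 2·5.8 + 5·5 = 36.6, giving x* = 3.9344.
At I' = 108: x* = 5.9016. Change: 5.9016 − 3.9344 = 1.9672.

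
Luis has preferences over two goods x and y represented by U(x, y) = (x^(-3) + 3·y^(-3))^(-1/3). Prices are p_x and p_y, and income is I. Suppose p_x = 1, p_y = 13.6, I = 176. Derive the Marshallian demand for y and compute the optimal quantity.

y* = 11.6872

MRS = MU_x/MU_y = (1/3)·(y/x)^(4). Set equal to p_x/p_y.
Hence y/x = (3·p_x/p_y)^(1/(4)), i.e. raised to the 0.25 power.
Substitute y = (y/x)·x into the budget: x* = I/(p_x + p_y·(y/x)).
Numerically y/x = 0.685323, so x* = 176/(1 + 13.6·0.685323) = 17.0536 and y* = 0.685323·17.0536 = 11.6872.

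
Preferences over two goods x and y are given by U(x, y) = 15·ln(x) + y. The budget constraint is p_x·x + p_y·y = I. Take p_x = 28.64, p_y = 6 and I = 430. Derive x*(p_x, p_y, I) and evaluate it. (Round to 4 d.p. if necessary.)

x* = 3.1425

Set MRS = p_x/p_y: (15/x)/1 = p_x/p_y.
So x*(p_x,p_y) = 15·p_y/p_x, independent of income; and y* = (I − 15·p_y)/p_y.
At the given prices: x* = 15·6/28.64 = 3.1425.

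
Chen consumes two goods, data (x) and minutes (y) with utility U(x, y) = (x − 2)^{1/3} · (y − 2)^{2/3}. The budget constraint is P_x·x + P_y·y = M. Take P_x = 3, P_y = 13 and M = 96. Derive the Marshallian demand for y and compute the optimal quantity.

y* = 5.2821

Let x' = x−2, y' = y−2. MRS = (1/2)·y'/x' = P_x/P_y.
Substituting into the budget: x* = 2 + 1/3·(M − 2·P_x − 2·P_y)/P_x, and y* = 2 + 2/3·(…)/P_y.
Discretionary income = 96 − 2·3 − 2·13 = 64; y* = 2 + 2/3·64/13 = 5.2821.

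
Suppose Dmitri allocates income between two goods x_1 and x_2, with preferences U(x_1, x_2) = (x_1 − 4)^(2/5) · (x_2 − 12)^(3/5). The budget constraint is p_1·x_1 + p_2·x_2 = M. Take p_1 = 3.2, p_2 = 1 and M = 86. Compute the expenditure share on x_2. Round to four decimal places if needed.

share on x_2 = 0.5665

MRS = (2/3)·(x_2−12)/(x_1−4). Tangency with p_1/p_2 gives x_2−12 = (3/2)·(p_1/p_2)·(x_1−4).
Substituting into the budget: x_1* = 4 + 0.4·(M − 4·p_1 − 12·p_2)/p_1, and x_2* = 12 + 0.6·(…)/p_2.
Discretionary income = 86 − 4·3.2 − 12·1 = 61.2; x_1* = 4 + 0.4·61.2/3.2 = 11.65; x_2* = 12 + 0.6·61.2/1 = 48.72.
Expenditure on x_2: 1·48.72 = 48.72; share = 0.5665.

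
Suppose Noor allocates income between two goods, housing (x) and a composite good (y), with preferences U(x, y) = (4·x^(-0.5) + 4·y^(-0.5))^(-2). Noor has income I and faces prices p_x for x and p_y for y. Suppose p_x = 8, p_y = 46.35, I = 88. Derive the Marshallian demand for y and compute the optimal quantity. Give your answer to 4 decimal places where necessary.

y* = 1.2196

MRS = MU_x/MU_y = (y/x)^(1.5). Set equal to p_x/p_y.
Solve for the ratio: y/x = [p_x/p_y]^(2/3).
With the ratio pinned down, the budget gives x* = I/(p_x + p_y·(y/x)) and y* = (y/x)·x*.
Numerically y/x = 0.309999, so x* = 88/(8 + 46.35·0.309999) = 3.9341 and y* = 0.309999·3.9341 = 1.2196.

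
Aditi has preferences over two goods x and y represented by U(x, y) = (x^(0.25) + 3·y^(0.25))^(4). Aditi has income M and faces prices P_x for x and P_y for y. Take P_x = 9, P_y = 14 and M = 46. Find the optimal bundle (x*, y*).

From the CES first-order condition, (1/3)·(y/x)^(0.75) = P_x/P_y.
Hence y/x = (3·P_x/P_y)^(1/(0.75)), i.e. raised to the 4/3 power.
Substitute y = (y/x)·x into the budget: x* = M/(P_x + P_y·(y/x)).
Numerically y/x = 2.40057, so x* = 46/(9 + 14·2.40057) = 1.0796 and y* = 2.40057·1.0796 = 2.5917.

x* = 1.0796, y* = 2.5917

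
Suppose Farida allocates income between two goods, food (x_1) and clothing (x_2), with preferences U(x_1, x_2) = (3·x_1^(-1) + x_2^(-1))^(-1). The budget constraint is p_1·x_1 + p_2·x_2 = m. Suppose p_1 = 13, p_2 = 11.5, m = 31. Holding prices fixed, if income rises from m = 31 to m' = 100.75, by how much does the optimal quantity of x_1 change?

Δx_1* = 3.4772

MU_x_1 ∝ 3·x_1^(-2), MU_x_2 ∝ x_2^(-2), so MRS = 3·(x_2/x_1)^(2) = p_1/p_2.
Hence x_2/x_1 = ((1/3)·p_1/p_2)^(1/(2)), i.e. raised to the 0.5 power.
With the ratio pinned down, the budget gives x_1* = m/(p_1 + p_2·(x_2/x_1)) and x_2* = (x_2/x_1)·x_1*.
Numerically x_2/x_1 = 0.61385, so x_1* = 31/(13 + 11.5·0.61385) = 1.5454.
At m' = 100.75: x_1* = 5.0226. Change: 5.0226 − 1.5454 = 3.4772.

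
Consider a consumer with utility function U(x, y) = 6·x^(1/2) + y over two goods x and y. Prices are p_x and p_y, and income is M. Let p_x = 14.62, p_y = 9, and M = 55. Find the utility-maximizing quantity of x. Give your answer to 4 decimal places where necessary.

x* = 3.4106

Plugging in: x* = (3·9/14.62)² = 3.4106.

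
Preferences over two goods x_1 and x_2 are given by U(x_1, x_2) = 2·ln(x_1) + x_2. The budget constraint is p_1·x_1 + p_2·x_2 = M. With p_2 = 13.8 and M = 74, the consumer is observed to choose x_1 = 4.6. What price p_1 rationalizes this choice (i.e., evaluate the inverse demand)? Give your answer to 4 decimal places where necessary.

p_1 = 6

MU_x_1 = 2/x_1, MU_x_2 = 1. Tangency: 2/x_1 = p_1/p_2.
So x_1*(p_1,p_2) = 2·p_2/p_1, independent of income; and x_2* = (M − 2·p_2)/p_2.
Set x_1* = 4.6 in the demand function and solve for p_1: p_1 = 6.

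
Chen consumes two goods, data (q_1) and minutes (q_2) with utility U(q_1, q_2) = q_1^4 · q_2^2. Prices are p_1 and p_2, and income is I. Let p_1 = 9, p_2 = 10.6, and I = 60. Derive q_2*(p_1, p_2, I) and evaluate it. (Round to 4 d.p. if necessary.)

q_2* = 1.8868

Demand: q_1*(p_1,p_2,I) = 2/3·I/p_1 and q_2* = 1/3·I/p_2.
At p_1=9, p_2=10.6, I=60: q_2* = 1/3·60/10.6 = 1.8868.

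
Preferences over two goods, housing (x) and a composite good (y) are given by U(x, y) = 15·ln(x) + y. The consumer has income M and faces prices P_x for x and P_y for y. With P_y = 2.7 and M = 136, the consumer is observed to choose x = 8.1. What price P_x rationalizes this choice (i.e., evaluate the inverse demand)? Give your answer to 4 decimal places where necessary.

P_x = 5

MU_x = 15/x, MU_y = 1. Tangency: 15/x = P_x/P_y.
So x*(P_x,P_y) = 15·P_y/P_x, independent of income; and y* = (M − 15·P_y)/P_y.
Set x* = 8.1 in the demand function and solve for P_x: P_x = 5.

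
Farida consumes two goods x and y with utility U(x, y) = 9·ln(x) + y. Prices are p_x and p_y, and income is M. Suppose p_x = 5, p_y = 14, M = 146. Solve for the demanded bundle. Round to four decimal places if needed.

Set MRS = p_x/p_y: (9/x)/1 = p_x/p_y.
So x*(p_x,p_y) = 9·p_y/p_x, independent of income; and y* = (M − 9·p_y)/p_y.
At the given prices: x* = 9·14/5 = 25.2, and y* = 1.4286.

x* = 25.2, y* = 1.4286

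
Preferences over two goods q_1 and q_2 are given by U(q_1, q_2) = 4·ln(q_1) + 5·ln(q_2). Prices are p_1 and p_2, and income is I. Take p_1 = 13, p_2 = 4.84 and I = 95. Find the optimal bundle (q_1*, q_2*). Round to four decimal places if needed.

q_1* = 3.2479, q_2* = 10.9045

The MRS is (4/5)·q_2/q_1. Set MRS = p_1/p_2.
So 4·p_2·q_2 = 5·p_1·q_1; combined with the budget, a share 4/9 of income goes to q_1.
Demand: q_1*(p_1,p_2,I) = 4/9·I/p_1 and q_2* = 5/9·I/p_2.
At p_1=13, p_2=4.84, I=95: q_1* = 4/9·95/13 = 3.2479, q_2* = 10.9045.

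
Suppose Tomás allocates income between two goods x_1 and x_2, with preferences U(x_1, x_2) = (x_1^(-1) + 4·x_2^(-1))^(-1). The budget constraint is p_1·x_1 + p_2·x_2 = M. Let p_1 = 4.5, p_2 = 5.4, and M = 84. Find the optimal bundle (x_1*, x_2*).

From the CES first-order condition, (1/4)·(x_2/x_1)^(2) = p_1/p_2.
Solve for the ratio: x_2/x_1 = [4·p_1/p_2]^(0.5).
With the ratio pinned down, the budget gives x_1* = M/(p_1 + p_2·(x_2/x_1)) and x_2* = (x_2/x_1)·x_1*.
Numerically x_2/x_1 = 1.825742, so x_1* = 84/(4.5 + 5.4·1.825742) = 5.85 and x_2* = 1.825742·5.85 = 10.6806.

x_1* = 5.85, x_2* = 10.6806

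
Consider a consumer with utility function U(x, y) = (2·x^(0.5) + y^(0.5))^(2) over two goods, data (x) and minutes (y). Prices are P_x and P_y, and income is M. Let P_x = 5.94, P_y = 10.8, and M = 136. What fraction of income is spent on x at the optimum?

Numerically y/x = 0.075625, so x* = 136/(5.94 + 10.8·0.075625) = 20.128 and y* = 0.075625·20.128 = 1.5222.
Expenditure on x: 5.94·20.128 = 119.5604; share = 0.8791.

share on x = 0.8791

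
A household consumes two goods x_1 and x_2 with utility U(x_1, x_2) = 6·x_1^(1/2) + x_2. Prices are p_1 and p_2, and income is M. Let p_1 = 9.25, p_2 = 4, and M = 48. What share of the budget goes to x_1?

share on x_1 = 0.3243

Utility is quasi-linear in x_2; the FOC for x_1 is 3/√x_1 = p_1/p_2.
Thus x_1* = (3·p_2/p_1)² — independent of M — with the rest of income spent on x_2.
Plugging in: x_1* = (3·4/9.25)² = 1.683, x_2* = 8.1081.
Expenditure on x_1: 9.25·1.683 = 15.5676; share = 0.3243.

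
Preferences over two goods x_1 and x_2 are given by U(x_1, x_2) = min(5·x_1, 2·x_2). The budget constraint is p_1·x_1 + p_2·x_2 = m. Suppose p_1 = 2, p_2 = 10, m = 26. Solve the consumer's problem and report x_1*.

x_1* = 0.963

With perfect complements, no substitution: consume in ratio x_1:x_2 = 2:5.
Budget: p_1·x_1 + p_2·(5/2)·x_1 = m, so (2·p_1 + 5·p_2)·x_1 = 2·m.
Demand: x_1*(p_1,p_2,m) = 2·m/(2·p_1 + 5·p_2), x_2* = 5·m/(2·p_1 + 5·p_2).
Here 2·2 + 5·10 = 54, giving x_1* = 0.963.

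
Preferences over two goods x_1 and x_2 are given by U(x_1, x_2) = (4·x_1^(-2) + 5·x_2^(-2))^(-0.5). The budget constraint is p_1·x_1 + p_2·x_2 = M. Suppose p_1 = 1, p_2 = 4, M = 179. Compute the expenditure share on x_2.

MRS = MU_x_1/MU_x_2 = (4/5)·(x_2/x_1)^(3). Set equal to p_1/p_2.
Hence x_2/x_1 = ((5/4)·p_1/p_2)^(1/(3)), i.e. raised to the 1/3 power.
Substitute x_2 = (x_2/x_1)·x_1 into the budget: x_1* = M/(p_1 + p_2·(x_2/x_1)).
Numerically x_2/x_1 = 0.678604, so x_1* = 179/(1 + 4·0.678604) = 48.1906 and x_2* = 0.678604·48.1906 = 32.7024.
Expenditure on x_2: 4·32.7024 = 130.8094; share = 0.7308.

share on x_2 = 0.7308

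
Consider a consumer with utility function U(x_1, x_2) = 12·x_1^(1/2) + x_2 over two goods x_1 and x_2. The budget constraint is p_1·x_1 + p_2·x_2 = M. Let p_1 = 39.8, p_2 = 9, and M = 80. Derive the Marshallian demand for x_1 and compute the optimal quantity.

x_1* = 1.8409

Set MRS = p_1/p_2: 6·x_1^(−1/2) = p_1/p_2.
Thus x_1* = (6·p_2/p_1)² — independent of M — with the rest of income spent on x_2.
Plugging in: x_1* = (6·9/39.8)² = 1.8409.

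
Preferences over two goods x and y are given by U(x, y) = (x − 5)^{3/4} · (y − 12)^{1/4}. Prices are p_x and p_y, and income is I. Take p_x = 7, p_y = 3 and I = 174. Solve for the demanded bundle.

MRS = 3·(y−12)/(x−5). Tangency with p_x/p_y gives y−12 = (1/3)·(p_x/p_y)·(x−5).
After buying the subsistence bundle (5, 12), a share 0.75 of the remaining income goes to x: x* = 5 + 0.75·(I − 5p_x − 12p_y)/p_x.
Discretionary income = 174 − 5·7 − 12·3 = 103; x* = 5 + 0.75·103/7 = 16.0357; y* = 12 + 0.25·103/3 = 20.5833.

x* = 16.0357, y* = 20.5833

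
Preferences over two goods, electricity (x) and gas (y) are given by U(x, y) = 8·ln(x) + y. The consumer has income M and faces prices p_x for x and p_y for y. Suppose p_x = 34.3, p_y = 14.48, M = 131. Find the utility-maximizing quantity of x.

x* = 3.3773

MU_x = 8/x, MU_y = 1. Tangency: 8/x = p_x/p_y.
So x*(p_x,p_y) = 8·p_y/p_x, independent of income; and y* = (M − 8·p_y)/p_y.
At the given prices: x* = 8·14.48/34.3 = 3.3773.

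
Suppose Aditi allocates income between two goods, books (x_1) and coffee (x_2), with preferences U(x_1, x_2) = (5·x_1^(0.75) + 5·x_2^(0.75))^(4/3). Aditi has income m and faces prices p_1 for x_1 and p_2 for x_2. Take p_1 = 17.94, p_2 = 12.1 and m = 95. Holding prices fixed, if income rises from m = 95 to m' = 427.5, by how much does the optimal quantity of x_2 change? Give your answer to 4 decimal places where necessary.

From the CES first-order condition, (x_2/x_1)^(0.25) = p_1/p_2.
Hence x_2/x_1 = (p_1/p_2)^(1/(0.25)), i.e. raised to the 4 power.
With the ratio pinned down, the budget gives x_1* = m/(p_1 + p_2·(x_2/x_1)) and x_2* = (x_2/x_1)·x_1*.
Numerically x_2/x_1 = 4.832238, so x_1* = 95/(17.94 + 12.1·4.832238) = 1.2433 and x_2* = 4.832238·1.2433 = 6.0079.
At m' = 427.5: x_2* = 27.0355. Change: 27.0355 − 6.0079 = 21.0276.

Δx_2* = 21.0276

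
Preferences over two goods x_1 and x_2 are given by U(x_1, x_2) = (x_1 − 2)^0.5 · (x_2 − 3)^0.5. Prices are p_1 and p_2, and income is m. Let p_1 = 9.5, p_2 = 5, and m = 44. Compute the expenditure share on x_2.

share on x_2 = 0.4545

This is Cobb-Douglas in (x_1−2, x_2−3): tangency gives 0.5·p_2·(x_2−3) = 0.5·p_1·(x_1−2).
After buying the subsistence bundle (2, 3), a share 0.5 of the remaining income goes to x_1: x_1* = 2 + 0.5·(m − 2p_1 − 3p_2)/p_1.
Discretionary income = 44 − 2·9.5 − 3·5 = 10; x_1* = 2 + 0.5·10/9.5 = 2.5263; x_2* = 3 + 0.5·10/5 = 4.
Expenditure on x_2: 5·4 = 20; share = 0.4545.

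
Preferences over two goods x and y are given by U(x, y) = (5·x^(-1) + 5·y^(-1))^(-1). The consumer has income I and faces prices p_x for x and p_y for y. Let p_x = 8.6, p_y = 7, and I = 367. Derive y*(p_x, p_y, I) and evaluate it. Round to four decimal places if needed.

y* = 24.8664

MRS = MU_x/MU_y = (y/x)^(2). Set equal to p_x/p_y.
Hence y/x = (p_x/p_y)^(1/(2)), i.e. raised to the 0.5 power.
With the ratio pinned down, the budget gives x* = I/(p_x + p_y·(y/x)) and y* = (y/x)·x*.
Numerically y/x = 1.108409, so x* = 367/(8.6 + 7·1.108409) = 22.4343 and y* = 1.108409·22.4343 = 24.8664.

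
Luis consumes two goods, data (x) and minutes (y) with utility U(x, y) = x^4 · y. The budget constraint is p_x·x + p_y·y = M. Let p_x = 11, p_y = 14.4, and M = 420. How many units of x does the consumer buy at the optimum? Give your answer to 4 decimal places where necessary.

At p_x=11, p_y=14.4, M=420: x* = 0.8·420/11 = 30.5455.

x* = 30.5455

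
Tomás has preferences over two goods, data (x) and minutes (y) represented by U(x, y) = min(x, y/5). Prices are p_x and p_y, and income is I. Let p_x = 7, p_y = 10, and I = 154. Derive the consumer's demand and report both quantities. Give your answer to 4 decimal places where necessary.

x* = 2.7018, y* = 13.5088

With perfect complements, no substitution: consume in ratio x:y = 1:5.
Budget: p_x·x + p_y·5·x = I, so (p_x + 5·p_y)·x = I.
Demand: x*(p_x,p_y,I) = I/(p_x + 5·p_y), y* = 5·I/(p_x + 5·p_y).
Here 7 + 5·10 = 57, giving x* = 2.7018 and y* = 13.5088.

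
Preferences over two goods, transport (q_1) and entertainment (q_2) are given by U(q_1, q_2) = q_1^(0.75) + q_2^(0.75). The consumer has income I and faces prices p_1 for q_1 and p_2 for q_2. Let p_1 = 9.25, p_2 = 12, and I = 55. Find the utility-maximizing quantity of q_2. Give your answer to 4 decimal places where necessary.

q_2* = 1.4398

From the CES first-order condition, (q_2/q_1)^(0.25) = p_1/p_2.
Hence q_2/q_1 = (p_1/p_2)^(1/(0.25)), i.e. raised to the 4 power.
Substitute q_2 = (q_2/q_1)·q_1 into the budget: q_1* = I/(p_1 + p_2·(q_2/q_1)).
Numerically q_2/q_1 = 0.353055, so q_1* = 55/(9.25 + 12·0.353055) = 4.0781 and q_2* = 0.353055·4.0781 = 1.4398.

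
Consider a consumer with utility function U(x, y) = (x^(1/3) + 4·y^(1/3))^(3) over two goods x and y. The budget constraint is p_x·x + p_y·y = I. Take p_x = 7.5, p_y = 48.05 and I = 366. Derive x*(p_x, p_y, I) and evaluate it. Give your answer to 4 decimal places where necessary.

x* = 11.729

Numerically y/x = 0.493335, so x* = 366/(7.5 + 48.05·0.493335) = 11.729.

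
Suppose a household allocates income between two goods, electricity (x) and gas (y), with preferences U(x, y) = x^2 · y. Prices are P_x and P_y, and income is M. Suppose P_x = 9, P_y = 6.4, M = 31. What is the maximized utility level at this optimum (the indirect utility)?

V = 8.5137

The MRS is 2·y/x. Set MRS = P_x/P_y.
Rearranging, P_y·y = (1/2)·P_x·x. Substituting into the budget gives P_x·x·(1 + (1/2)) = M.
Demand: x*(P_x,P_y,M) = 2/3·M/P_x and y* = 1/3·M/P_y.
At P_x=9, P_y=6.4, M=31: x* = 2/3·31/9 = 2.2963, y* = 1.6146.
Utility at the optimum: U(2.2963, 1.6146) = 8.5137.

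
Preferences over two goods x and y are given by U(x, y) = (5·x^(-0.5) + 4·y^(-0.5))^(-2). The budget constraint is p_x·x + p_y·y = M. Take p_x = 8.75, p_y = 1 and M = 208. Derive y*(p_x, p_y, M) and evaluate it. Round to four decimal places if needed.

From the CES first-order condition, (5/4)·(y/x)^(1.5) = p_x/p_y.
Hence y/x = ((4/5)·p_x/p_y)^(1/(1.5)), i.e. raised to the 2/3 power.
With the ratio pinned down, the budget gives x* = M/(p_x + p_y·(y/x)) and y* = (y/x)·x*.
Numerically y/x = 3.659306, so x* = 208/(8.75 + 1·3.659306) = 16.7616 and y* = 3.659306·16.7616 = 61.3359.

y* = 61.3359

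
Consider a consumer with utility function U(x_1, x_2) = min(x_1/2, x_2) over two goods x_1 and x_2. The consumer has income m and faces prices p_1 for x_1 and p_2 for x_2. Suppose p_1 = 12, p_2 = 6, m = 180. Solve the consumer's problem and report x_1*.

Here 2·12 + 6 = 30, giving x_1* = 12.

x_1* = 12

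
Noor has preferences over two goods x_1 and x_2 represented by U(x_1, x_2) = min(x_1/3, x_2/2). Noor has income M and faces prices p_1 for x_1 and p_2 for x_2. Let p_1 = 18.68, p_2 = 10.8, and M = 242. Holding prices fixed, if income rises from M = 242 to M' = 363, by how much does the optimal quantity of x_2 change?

Δx_2* = 3.117

Demand: x_1*(p_1,p_2,M) = 3·M/(3·p_1 + 2·p_2), x_2* = 2·M/(3·p_1 + 2·p_2).
Here 3·18.68 + 2·10.8 = 77.64, giving x_2* = 6.2339.
At M' = 363: x_2* = 9.3509. Change: 9.3509 − 6.2339 = 3.117.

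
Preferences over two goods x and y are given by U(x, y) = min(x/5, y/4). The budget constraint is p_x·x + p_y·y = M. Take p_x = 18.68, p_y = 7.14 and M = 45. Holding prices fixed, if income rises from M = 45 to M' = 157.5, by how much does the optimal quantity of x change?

With perfect complements, no substitution: consume in ratio x:y = 5:4.
Budget: p_x·x + p_y·(4/5)·x = M, so (5·p_x + 4·p_y)·x = 5·M.
Demand: x*(p_x,p_y,M) = 5·M/(5·p_x + 4·p_y), y* = 4·M/(5·p_x + 4·p_y).
Here 5·18.68 + 4·7.14 = 121.96, giving x* = 1.8449.
At M' = 157.5: x* = 6.457. Change: 6.457 − 1.8449 = 4.6122.

Δx* = 4.6122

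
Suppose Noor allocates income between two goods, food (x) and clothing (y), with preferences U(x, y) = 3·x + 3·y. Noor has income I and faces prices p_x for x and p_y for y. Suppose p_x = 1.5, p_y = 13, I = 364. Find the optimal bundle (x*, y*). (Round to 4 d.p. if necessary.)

Perfect substitutes: compare marginal utility per dollar. 3/p_x vs 3/p_y → 2 vs 0.2308.
x gives more utility per dollar, so spend all income on x: x* = I/p_x, y* = 0.
Numerically: x* = 242.6667, y* = 0.

x* = 242.6667, y* = 0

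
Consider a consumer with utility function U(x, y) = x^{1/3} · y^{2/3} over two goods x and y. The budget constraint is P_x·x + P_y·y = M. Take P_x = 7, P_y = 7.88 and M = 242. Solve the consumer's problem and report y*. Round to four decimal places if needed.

y* = 20.4738

At P_x=7, P_y=7.88, M=242: y* = 2/3·242/7.88 = 20.4738.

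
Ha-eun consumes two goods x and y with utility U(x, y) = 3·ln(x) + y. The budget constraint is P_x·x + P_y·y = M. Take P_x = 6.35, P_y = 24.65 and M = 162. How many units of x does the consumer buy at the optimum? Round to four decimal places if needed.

x* = 11.6457

So x*(P_x,P_y) = 3·P_y/P_x, independent of income; and y* = (M − 3·P_y)/P_y.
At the given prices: x* = 3·24.65/6.35 = 11.6457.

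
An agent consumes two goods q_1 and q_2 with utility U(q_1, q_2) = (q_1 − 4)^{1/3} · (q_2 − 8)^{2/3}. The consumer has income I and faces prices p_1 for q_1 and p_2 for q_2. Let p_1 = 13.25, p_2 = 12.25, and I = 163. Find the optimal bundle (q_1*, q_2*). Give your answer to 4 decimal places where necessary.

q_1* = 4.3019, q_2* = 8.6531

Let q_1' = q_1−4, q_2' = q_2−8. MRS = (1/2)·q_2'/q_1' = p_1/p_2.
Substituting into the budget: q_1* = 4 + 1/3·(I − 4·p_1 − 8·p_2)/p_1, and q_2* = 8 + 2/3·(…)/p_2.
Discretionary income = 163 − 4·13.25 − 8·12.25 = 12; q_1* = 4 + 1/3·12/13.25 = 4.3019; q_2* = 8 + 2/3·12/12.25 = 8.6531.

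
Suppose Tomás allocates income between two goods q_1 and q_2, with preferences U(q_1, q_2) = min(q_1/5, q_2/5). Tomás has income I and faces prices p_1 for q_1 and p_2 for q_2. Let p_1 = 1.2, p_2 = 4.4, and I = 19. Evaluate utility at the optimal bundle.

V = 0.6786

Here 5·1.2 + 5·4.4 = 28, giving q_1* = 3.3929 and q_2* = 3.3929.
Utility at the optimum: U(3.3929, 3.3929) = 0.6786.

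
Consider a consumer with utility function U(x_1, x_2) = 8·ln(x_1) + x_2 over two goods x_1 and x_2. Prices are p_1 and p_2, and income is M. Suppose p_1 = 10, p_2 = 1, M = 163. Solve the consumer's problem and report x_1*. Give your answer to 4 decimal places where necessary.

MU_x_1 = 8/x_1, MU_x_2 = 1. Tangency: 8/x_1 = p_1/p_2.
So x_1*(p_1,p_2) = 8·p_2/p_1, independent of income; and x_2* = (M − 8·p_2)/p_2.
At the given prices: x_1* = 8·1/10 = 0.8.

x_1* = 0.8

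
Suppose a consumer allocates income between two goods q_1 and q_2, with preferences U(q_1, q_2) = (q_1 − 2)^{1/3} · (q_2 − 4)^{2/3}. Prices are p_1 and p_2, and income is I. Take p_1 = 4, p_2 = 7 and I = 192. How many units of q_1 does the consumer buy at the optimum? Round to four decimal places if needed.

q_1* = 15

Let q_1' = q_1−2, q_2' = q_2−4. MRS = (1/2)·q_2'/q_1' = p_1/p_2.
Substituting into the budget: q_1* = 2 + 1/3·(I − 2·p_1 − 4·p_2)/p_1, and q_2* = 4 + 2/3·(…)/p_2.
Discretionary income = 192 − 2·4 − 4·7 = 156; q_1* = 2 + 1/3·156/4 = 15.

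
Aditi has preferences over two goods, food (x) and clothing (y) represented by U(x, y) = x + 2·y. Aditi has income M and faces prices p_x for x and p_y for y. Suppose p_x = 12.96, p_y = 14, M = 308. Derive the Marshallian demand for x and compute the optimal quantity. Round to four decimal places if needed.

Perfect substitutes: compare marginal utility per dollar. 1/p_x vs 2/p_y → 0.0772 vs 0.1429.
y gives more utility per dollar, so spend all income on y: y* = M/p_y, x* = 0.
Numerically: x* = 0, y* = 22.

x* = 0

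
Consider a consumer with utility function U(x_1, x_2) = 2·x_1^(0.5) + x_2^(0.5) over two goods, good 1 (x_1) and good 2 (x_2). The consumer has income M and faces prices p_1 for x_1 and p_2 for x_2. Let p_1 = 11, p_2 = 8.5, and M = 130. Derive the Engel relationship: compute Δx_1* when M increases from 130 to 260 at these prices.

Δx_1* = 8.9293

MU_x_1 ∝ 2·x_1^(-0.5), MU_x_2 ∝ x_2^(-0.5), so MRS = 2·(x_2/x_1)^(0.5) = p_1/p_2.
Solve for the ratio: x_2/x_1 = [(1/2)·p_1/p_2]^(2).
Substitute x_2 = (x_2/x_1)·x_1 into the budget: x_1* = M/(p_1 + p_2·(x_2/x_1)).
Numerically x_2/x_1 = 0.418685, so x_1* = 130/(11 + 8.5·0.418685) = 8.9293.
At M' = 260: x_1* = 17.8586. Change: 17.8586 − 8.9293 = 8.9293.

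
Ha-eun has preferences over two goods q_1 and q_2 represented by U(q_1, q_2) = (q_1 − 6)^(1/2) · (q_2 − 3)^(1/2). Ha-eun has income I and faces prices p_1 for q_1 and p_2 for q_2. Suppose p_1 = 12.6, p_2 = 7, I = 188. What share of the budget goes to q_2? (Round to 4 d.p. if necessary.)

This is Cobb-Douglas in (q_1−6, q_2−3): tangency gives 0.5·p_2·(q_2−3) = 0.5·p_1·(q_1−6).
After buying the subsistence bundle (6, 3), a share 0.5 of the remaining income goes to q_1: q_1* = 6 + 0.5·(I − 6p_1 − 3p_2)/p_1.
Discretionary income = 188 − 6·12.6 − 3·7 = 91.4; q_1* = 6 + 0.5·91.4/12.6 = 9.627; q_2* = 3 + 0.5·91.4/7 = 9.5286.
Expenditure on q_2: 7·9.5286 = 66.7; share = 0.3548.

share on q_2 = 0.3548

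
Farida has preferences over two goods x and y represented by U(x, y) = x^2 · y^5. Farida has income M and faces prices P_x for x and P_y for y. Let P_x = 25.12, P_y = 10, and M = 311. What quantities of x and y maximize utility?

x* = 3.5373, y* = 22.2143

MU_x/MU_y = (2·y)/(5·x); tangency sets this equal to P_x/P_y.
So 2·P_y·y = 5·P_x·x; combined with the budget, a share 2/7 of income goes to x.
Demand: x*(P_x,P_y,M) = 2/7·M/P_x and y* = 5/7·M/P_y.
At P_x=25.12, P_y=10, M=311: x* = 2/7·311/25.12 = 3.5373, y* = 22.2143.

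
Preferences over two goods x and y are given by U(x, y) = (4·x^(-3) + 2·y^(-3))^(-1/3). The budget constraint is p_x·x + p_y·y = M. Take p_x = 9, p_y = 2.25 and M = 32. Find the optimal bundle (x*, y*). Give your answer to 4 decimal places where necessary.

MRS = MU_x/MU_y = 2·(y/x)^(4). Set equal to p_x/p_y.
Hence y/x = ((1/2)·p_x/p_y)^(1/(4)), i.e. raised to the 0.25 power.
Substitute y = (y/x)·x into the budget: x* = M/(p_x + p_y·(y/x)).
Numerically y/x = 1.189207, so x* = 32/(9 + 2.25·1.189207) = 2.7407 and y* = 1.189207·2.7407 = 3.2593.

x* = 2.7407, y* = 3.2593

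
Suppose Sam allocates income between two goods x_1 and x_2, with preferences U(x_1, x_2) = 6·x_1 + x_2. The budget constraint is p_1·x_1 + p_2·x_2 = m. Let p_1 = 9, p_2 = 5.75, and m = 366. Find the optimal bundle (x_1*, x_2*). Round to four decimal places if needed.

x_1* = 40.6667, x_2* = 0

Linear utility — the consumer picks whichever good has higher MU/price: 6/9 = 0.6667 vs 1/5.75 = 0.1739.
x_1 gives more utility per dollar, so spend all income on x_1: x_1* = m/p_1, x_2* = 0.
Numerically: x_1* = 40.6667, x_2* = 0.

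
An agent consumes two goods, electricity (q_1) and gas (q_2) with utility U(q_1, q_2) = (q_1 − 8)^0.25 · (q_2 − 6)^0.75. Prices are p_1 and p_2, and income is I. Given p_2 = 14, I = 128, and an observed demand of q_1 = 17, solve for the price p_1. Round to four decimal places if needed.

p_1 = 1

Let q_1' = q_1−8, q_2' = q_2−6. MRS = (1/3)·q_2'/q_1' = p_1/p_2.
After buying the subsistence bundle (8, 6), a share 0.25 of the remaining income goes to q_1: q_1* = 8 + 0.25·(I − 8p_1 − 6p_2)/p_1.
Set q_1* = 17 in the demand function and solve for p_1: p_1 = 1.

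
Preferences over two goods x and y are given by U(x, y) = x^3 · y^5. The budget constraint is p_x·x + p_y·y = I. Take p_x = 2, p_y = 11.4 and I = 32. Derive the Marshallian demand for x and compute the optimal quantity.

x* = 6

MU_x/MU_y = (3·y)/(5·x); tangency sets this equal to p_x/p_y.
So 3·p_y·y = 5·p_x·x; combined with the budget, a share 0.375 of income goes to x.
Demand: x*(p_x,p_y,I) = 0.375·I/p_x and y* = 0.625·I/p_y.
At p_x=2, p_y=11.4, I=32: x* = 0.375·32/2 = 6.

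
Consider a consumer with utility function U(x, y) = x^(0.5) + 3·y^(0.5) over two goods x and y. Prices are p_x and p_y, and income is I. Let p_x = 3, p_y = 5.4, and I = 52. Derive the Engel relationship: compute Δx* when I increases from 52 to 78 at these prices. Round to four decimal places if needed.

MRS = MU_x/MU_y = (1/3)·(y/x)^(0.5). Set equal to p_x/p_y.
Solve for the ratio: y/x = [3·p_x/p_y]^(2).
Substitute y = (y/x)·x into the budget: x* = I/(p_x + p_y·(y/x)).
Numerically y/x = 2.777778, so x* = 52/(3 + 5.4·2.777778) = 2.8889.
At I' = 78: x* = 4.3333. Change: 4.3333 − 2.8889 = 1.4444.

Δx* = 1.4444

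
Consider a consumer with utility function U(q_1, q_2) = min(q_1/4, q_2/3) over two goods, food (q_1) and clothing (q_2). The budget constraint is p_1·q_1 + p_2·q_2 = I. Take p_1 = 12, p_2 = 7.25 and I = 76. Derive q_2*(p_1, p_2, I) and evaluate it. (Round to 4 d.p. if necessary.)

With perfect complements, no substitution: consume in ratio q_1:q_2 = 4:3.
Budget: p_1·q_1 + p_2·(3/4)·q_1 = I, so (4·p_1 + 3·p_2)·q_1 = 4·I.
Demand: q_1*(p_1,p_2,I) = 4·I/(4·p_1 + 3·p_2), q_2* = 3·I/(4·p_1 + 3·p_2).
Here 4·12 + 3·7.25 = 69.75, giving q_2* = 3.2688.

q_2* = 3.2688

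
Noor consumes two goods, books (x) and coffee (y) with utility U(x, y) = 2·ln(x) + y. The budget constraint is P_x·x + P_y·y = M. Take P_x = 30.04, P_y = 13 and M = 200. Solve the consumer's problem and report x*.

x* = 0.8655

Set MRS = P_x/P_y: (2/x)/1 = P_x/P_y.
So x*(P_x,P_y) = 2·P_y/P_x, independent of income; and y* = (M − 2·P_y)/P_y.
At the given prices: x* = 2·13/30.04 = 0.8655.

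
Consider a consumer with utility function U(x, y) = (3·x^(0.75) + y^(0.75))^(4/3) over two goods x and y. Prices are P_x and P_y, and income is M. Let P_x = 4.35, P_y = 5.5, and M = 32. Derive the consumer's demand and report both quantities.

From the CES first-order condition, 3·(y/x)^(0.25) = P_x/P_y.
Solve for the ratio: y/x = [(1/3)·P_x/P_y]^(4).
Substitute y = (y/x)·x into the budget: x* = M/(P_x + P_y·(y/x)).
Numerically y/x = 0.004831, so x* = 32/(4.35 + 5.5·0.004831) = 7.3117 and y* = 0.004831·7.3117 = 0.0353.

x* = 7.3117, y* = 0.0353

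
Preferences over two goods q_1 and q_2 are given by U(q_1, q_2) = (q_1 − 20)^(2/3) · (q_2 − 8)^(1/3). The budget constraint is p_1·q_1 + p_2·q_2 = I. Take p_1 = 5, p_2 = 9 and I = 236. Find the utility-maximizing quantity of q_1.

MRS = 2·(q_2−8)/(q_1−20). Tangency with p_1/p_2 gives q_2−8 = (1/2)·(p_1/p_2)·(q_1−20).
Substituting into the budget: q_1* = 20 + 2/3·(I − 20·p_1 − 8·p_2)/p_1, and q_2* = 8 + 1/3·(…)/p_2.
Discretionary income = 236 − 20·5 − 8·9 = 64; q_1* = 20 + 2/3·64/5 = 28.5333.

q_1* = 28.5333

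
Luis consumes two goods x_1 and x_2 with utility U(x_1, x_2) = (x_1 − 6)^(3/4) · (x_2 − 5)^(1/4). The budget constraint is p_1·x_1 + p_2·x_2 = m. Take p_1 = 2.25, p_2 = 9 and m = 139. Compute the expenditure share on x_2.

Substituting into the budget: x_1* = 6 + 0.75·(m − 6·p_1 − 5·p_2)/p_1, and x_2* = 5 + 0.25·(…)/p_2.
Discretionary income = 139 − 6·2.25 − 5·9 = 80.5; x_1* = 6 + 0.75·80.5/2.25 = 32.8333; x_2* = 5 + 0.25·80.5/9 = 7.2361.
Expenditure on x_2: 9·7.2361 = 65.125; share = 0.4685.

share on x_2 = 0.4685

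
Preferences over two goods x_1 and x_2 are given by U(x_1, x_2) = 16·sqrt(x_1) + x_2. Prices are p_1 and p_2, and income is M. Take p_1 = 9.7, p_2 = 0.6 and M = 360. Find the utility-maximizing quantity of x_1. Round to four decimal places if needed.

Thus x_1* = (8·p_2/p_1)² — independent of M — with the rest of income spent on x_2.
Plugging in: x_1* = (8·0.6/9.7)² = 0.2449.

x_1* = 0.2449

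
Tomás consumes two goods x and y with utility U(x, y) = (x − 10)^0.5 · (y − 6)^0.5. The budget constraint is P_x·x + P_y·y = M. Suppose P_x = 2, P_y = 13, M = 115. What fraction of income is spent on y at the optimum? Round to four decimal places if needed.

This is Cobb-Douglas in (x−10, y−6): tangency gives 0.5·P_y·(y−6) = 0.5·P_x·(x−10).
After buying the subsistence bundle (10, 6), a share 0.5 of the remaining income goes to x: x* = 10 + 0.5·(M − 10P_x − 6P_y)/P_x.
Discretionary income = 115 − 10·2 − 6·13 = 17; x* = 10 + 0.5·17/2 = 14.25; y* = 6 + 0.5·17/13 = 6.6538.
Expenditure on y: 13·6.6538 = 86.5; share = 0.7522.

share on y = 0.7522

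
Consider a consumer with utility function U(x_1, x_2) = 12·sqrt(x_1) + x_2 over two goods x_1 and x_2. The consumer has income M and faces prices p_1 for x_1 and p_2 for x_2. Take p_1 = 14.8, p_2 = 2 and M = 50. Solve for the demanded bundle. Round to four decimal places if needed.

Set MRS = p_1/p_2: 6·x_1^(−1/2) = p_1/p_2.
Thus x_1* = (6·p_2/p_1)² — independent of M — with the rest of income spent on x_2.
Plugging in: x_1* = (6·2/14.8)² = 0.6574, x_2* = 20.1351.

x_1* = 0.6574, x_2* = 20.1351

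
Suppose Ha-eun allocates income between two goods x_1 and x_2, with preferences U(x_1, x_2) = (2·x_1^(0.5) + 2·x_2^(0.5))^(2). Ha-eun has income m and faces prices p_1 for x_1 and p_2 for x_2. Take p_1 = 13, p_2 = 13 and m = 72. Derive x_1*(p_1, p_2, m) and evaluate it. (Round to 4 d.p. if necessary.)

MU_x_1 ∝ 2·x_1^(-0.5), MU_x_2 ∝ 2·x_2^(-0.5), so MRS = (x_2/x_1)^(0.5) = p_1/p_2.
Solve for the ratio: x_2/x_1 = [p_1/p_2]^(2).
With the ratio pinned down, the budget gives x_1* = m/(p_1 + p_2·(x_2/x_1)) and x_2* = (x_2/x_1)·x_1*.
Numerically x_2/x_1 = 1, so x_1* = 72/(13 + 13·1) = 2.7692.

x_1* = 2.7692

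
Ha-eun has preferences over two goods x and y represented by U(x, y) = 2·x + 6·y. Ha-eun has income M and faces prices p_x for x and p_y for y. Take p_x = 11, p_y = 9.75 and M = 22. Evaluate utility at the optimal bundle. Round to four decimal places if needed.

V = 13.5385

Linear utility — the consumer picks whichever good has higher MU/price: 2/11 = 0.1818 vs 6/9.75 = 0.6154.
y gives more utility per dollar, so spend all income on y: y* = M/p_y, x* = 0.
Numerically: x* = 0, y* = 2.2564.
Utility at the optimum: U(0, 2.2564) = 13.5385.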